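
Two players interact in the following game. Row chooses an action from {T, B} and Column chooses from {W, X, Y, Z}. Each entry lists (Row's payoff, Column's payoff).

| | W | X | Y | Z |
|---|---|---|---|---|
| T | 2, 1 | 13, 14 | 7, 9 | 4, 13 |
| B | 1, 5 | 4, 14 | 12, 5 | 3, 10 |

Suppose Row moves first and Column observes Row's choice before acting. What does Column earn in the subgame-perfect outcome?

Solve by backward induction (Row leads).
- T: Column compares 1, 14, 9, 13 and picks X; Row would get 13.
- B: Column compares 5, 14, 5, 10 and picks X; Row would get 4.
Maximizing over 13, 4, Row chooses T. Subgame-perfect outcome: (T, X) with payoffs (13, 14).

14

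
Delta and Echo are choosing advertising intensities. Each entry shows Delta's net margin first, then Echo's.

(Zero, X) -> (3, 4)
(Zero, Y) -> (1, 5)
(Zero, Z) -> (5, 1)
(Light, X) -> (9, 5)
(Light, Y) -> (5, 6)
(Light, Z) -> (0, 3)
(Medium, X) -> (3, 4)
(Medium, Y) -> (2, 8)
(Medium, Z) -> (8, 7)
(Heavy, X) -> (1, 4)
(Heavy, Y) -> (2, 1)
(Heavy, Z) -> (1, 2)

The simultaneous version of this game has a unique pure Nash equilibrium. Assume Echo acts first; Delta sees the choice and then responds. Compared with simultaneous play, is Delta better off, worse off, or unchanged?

Solve by backward induction (Echo leads).
- X → Delta plays Light (best of 3, 9, 3, 1); Echo gets 5.
- Y → Delta plays Light (best of 1, 5, 2, 2); Echo gets 6.
- Z → Delta plays Medium (best of 5, 0, 8, 1); Echo gets 7.
Maximizing over 5, 6, 7, Echo chooses Z. Subgame-perfect outcome: (Medium, Z) with payoffs (8, 7).
For the simultaneous game, intersect best replies.
Delta's best replies: X→Light; Y→Light; Z→Medium.
Echo's best replies: Zero→Y; Light→Y; Medium→Y; Heavy→X.
The unique mutual best reply is (Light, Y), giving (5, 6).
Delta earns 8 sequentially versus 5 at the Nash outcome: better off.

better off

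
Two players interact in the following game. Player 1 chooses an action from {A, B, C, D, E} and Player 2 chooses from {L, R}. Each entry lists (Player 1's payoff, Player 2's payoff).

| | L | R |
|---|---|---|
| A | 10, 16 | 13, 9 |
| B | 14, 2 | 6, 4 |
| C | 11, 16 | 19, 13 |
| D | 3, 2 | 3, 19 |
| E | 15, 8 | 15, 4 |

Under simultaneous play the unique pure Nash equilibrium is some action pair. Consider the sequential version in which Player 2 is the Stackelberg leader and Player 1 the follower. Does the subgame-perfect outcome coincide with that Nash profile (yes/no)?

Player 1 best-responds to each possible Player 2 move:
- L → Player 1 plays E (best of 10, 14, 11, 3, 15); Player 2 gets 8.
- R → Player 1 plays C (best of 13, 6, 19, 3, 15); Player 2 gets 13.
Among 8, 13, the best is 13 at R. Subgame-perfect outcome: (C, R) with payoffs (19, 13).
Now find the simultaneous Nash equilibrium.
Player 1's best replies: L→E; R→C.
Player 2's best replies: A→L; B→R; C→L; D→R; E→L.
The unique mutual best reply is (E, L), giving (15, 8).
Sequential outcome (C, R) differs from the Nash profile (E, L).

no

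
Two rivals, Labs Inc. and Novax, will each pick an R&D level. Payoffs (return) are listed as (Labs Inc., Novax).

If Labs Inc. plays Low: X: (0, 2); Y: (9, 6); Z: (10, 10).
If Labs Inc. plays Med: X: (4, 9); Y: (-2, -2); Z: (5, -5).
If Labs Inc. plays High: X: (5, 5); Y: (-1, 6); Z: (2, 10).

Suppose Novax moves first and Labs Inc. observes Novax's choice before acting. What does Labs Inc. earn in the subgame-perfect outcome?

Backward induction with Novax moving first.
- X: Labs Inc. compares 0, 4, 5 and picks High; Novax would get 5.
- Y: Labs Inc. compares 9, -2, -1 and picks Low; Novax would get 6.
- Z: Labs Inc. compares 10, 5, 2 and picks Low; Novax would get 10.
Maximizing over 5, 6, 10, Novax chooses Z. Subgame-perfect outcome: (Low, Z) with payoffs (10, 10).

10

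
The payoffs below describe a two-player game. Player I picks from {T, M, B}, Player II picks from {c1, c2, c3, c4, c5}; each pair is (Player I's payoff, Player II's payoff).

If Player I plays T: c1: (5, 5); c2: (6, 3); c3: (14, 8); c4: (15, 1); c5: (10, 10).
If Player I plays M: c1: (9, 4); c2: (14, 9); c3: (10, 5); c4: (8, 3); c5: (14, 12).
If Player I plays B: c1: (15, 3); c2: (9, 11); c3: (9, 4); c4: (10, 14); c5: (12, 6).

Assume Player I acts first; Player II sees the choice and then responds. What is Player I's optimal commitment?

M

Solve by backward induction (Player I leads).
- T: BR = c5, leader payoff 10.
- M: BR = c5, leader payoff 14.
- B: BR = c4, leader payoff 10.
Maximizing over 10, 14, 10, Player I chooses M. Subgame-perfect outcome: (M, c5) with payoffs (14, 12).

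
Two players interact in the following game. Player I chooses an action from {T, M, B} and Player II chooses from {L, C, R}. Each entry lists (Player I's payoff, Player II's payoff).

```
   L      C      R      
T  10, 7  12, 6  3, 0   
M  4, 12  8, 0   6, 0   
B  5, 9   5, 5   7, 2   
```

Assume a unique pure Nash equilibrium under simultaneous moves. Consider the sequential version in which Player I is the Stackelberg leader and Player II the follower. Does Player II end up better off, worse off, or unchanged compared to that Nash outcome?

unchanged

Player II best-responds to each possible Player I move:
- T: Player II compares 7, 6, 0 and picks L; Player I would get 10.
- M: Player II compares 12, 0, 0 and picks L; Player I would get 4.
- B: Player II compares 9, 5, 2 and picks L; Player I would get 5.
Maximizing over 10, 4, 5, Player I chooses T. Subgame-perfect outcome: (T, L) with payoffs (10, 7).
For the simultaneous game, intersect best replies.
Player I's best replies: L→T; C→T; R→B.
Player II's best replies: T→L; M→L; B→L.
The unique mutual best reply is (T, L), giving (10, 7).
Player II earns 7 sequentially versus 7 at the Nash outcome: unchanged.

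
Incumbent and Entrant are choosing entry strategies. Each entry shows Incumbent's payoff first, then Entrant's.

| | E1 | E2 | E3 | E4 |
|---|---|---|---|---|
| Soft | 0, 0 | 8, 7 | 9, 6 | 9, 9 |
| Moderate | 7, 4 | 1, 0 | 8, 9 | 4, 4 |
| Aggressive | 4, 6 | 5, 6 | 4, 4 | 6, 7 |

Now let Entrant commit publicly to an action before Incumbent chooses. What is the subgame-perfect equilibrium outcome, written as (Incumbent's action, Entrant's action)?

(Soft, E4)

Incumbent best-responds to each possible Entrant move:
- E1 → Incumbent plays Moderate (best of 0, 7, 4); Entrant gets 4.
- E2 → Incumbent plays Soft (best of 8, 1, 5); Entrant gets 7.
- E3 → Incumbent plays Soft (best of 9, 8, 4); Entrant gets 6.
- E4 → Incumbent plays Soft (best of 9, 4, 6); Entrant gets 9.
Maximizing over 4, 7, 6, 9, Entrant chooses E4. Subgame-perfect outcome: (Soft, E4) with payoffs (9, 9).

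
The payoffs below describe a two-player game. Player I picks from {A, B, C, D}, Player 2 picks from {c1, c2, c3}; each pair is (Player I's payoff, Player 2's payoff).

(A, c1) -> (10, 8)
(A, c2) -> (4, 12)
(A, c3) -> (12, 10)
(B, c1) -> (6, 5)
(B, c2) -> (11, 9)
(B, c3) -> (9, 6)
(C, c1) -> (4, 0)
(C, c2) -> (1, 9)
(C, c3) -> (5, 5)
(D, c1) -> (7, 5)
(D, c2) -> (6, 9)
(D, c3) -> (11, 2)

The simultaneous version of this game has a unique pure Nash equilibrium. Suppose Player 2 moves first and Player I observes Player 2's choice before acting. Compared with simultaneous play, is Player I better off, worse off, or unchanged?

better off

Player I best-responds to each possible Player 2 move:
- c1 → Player I plays A (best of 10, 6, 4, 7); Player 2 gets 8.
- c2 → Player I plays B (best of 4, 11, 1, 6); Player 2 gets 9.
- c3 → Player I plays A (best of 12, 9, 5, 11); Player 2 gets 10.
Maximizing over 8, 9, 10, Player 2 chooses c3. Subgame-perfect outcome: (A, c3) with payoffs (12, 10).
For the simultaneous game, intersect best replies.
Player I's best replies: c1→A; c2→B; c3→A.
Player 2's best replies: A→c2; B→c2; C→c2; D→c2.
The unique mutual best reply is (B, c2), giving (11, 9).
Player I earns 12 sequentially versus 11 at the Nash outcome: better off.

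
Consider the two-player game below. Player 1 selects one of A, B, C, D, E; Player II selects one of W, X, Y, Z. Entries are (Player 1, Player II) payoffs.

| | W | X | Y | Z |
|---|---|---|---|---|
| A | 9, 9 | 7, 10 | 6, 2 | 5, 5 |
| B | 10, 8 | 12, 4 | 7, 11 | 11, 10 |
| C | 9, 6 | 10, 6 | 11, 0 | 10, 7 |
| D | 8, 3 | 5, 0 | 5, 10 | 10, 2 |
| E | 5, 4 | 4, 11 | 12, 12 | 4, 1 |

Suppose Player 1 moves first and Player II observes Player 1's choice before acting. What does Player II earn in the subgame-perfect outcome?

Player II best-responds to each possible Player 1 move:
- A → Player II plays X (best of 9, 10, 2, 5); Player 1 gets 7.
- B → Player II plays Y (best of 8, 4, 11, 10); Player 1 gets 7.
- C → Player II plays Z (best of 6, 6, 0, 7); Player 1 gets 10.
- D → Player II plays Y (best of 3, 0, 10, 2); Player 1 gets 5.
- E → Player II plays Y (best of 4, 11, 12, 1); Player 1 gets 12.
Player 1's induced payoffs are 7, 7, 10, 5, 12, so Player 1 commits to E. Subgame-perfect outcome: (E, Y) with payoffs (12, 12).

12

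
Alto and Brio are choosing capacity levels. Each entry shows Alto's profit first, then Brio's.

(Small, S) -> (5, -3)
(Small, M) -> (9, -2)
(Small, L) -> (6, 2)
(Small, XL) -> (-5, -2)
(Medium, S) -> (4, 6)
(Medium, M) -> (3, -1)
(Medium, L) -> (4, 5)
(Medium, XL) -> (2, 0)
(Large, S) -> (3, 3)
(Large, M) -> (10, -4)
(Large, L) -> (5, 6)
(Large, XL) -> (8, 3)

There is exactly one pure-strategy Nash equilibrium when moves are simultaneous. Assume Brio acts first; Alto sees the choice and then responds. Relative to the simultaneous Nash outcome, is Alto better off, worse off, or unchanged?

better off

Work backward from Alto's decision.
- S: BR = Small, leader payoff -3.
- M: BR = Large, leader payoff -4.
- L: BR = Small, leader payoff 2.
- XL: BR = Large, leader payoff 3.
Brio's induced payoffs are -3, -4, 2, 3, so Brio commits to XL. Subgame-perfect outcome: (Large, XL) with payoffs (8, 3).
Now find the simultaneous Nash equilibrium.
Alto's best replies: S→Small; M→Large; L→Small; XL→Large.
Brio's best replies: Small→L; Medium→S; Large→L.
The unique mutual best reply is (Small, L), giving (6, 2).
Alto earns 8 sequentially versus 6 at the Nash outcome: better off.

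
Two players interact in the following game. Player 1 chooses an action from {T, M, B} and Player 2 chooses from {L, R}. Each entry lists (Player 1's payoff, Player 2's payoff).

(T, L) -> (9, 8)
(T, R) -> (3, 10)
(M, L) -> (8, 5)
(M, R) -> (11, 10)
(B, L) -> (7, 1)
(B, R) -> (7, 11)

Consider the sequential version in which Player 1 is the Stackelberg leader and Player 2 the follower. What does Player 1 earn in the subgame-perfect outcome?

Work backward from Player 2's decision.
- T: Player 2 compares 8, 10 and picks R; Player 1 would get 3.
- M: Player 2 compares 5, 10 and picks R; Player 1 would get 11.
- B: Player 2 compares 1, 11 and picks R; Player 1 would get 7.
Player 1's induced payoffs are 3, 11, 7, so Player 1 commits to M. Subgame-perfect outcome: (M, R) with payoffs (11, 10).

11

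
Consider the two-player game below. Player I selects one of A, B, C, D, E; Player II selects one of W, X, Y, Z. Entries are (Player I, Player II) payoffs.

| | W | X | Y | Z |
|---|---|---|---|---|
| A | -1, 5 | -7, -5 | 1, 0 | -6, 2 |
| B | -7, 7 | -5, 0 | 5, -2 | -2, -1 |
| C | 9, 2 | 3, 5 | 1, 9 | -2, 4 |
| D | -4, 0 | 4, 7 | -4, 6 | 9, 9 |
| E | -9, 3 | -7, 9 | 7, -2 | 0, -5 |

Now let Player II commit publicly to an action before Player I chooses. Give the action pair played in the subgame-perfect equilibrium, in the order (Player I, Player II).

Solve by backward induction (Player II leads).
- W → Player I plays C (best of -1, -7, 9, -4, -9); Player II gets 2.
- X → Player I plays D (best of -7, -5, 3, 4, -7); Player II gets 7.
- Y → Player I plays E (best of 1, 5, 1, -4, 7); Player II gets -2.
- Z → Player I plays D (best of -6, -2, -2, 9, 0); Player II gets 9.
Among 2, 7, -2, 9, the best is 9 at Z. Subgame-perfect outcome: (D, Z) with payoffs (9, 9).

(D, Z)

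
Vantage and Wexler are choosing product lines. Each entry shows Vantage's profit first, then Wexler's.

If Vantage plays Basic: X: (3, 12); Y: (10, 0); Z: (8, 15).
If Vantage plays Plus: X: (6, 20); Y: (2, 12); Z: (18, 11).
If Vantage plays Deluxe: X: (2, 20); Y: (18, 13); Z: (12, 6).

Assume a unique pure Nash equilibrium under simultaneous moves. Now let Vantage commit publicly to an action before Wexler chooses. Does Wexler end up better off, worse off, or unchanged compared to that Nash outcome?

worse off

Work backward from Wexler's decision.
- Basic → Wexler plays Z (best of 12, 0, 15); Vantage gets 8.
- Plus → Wexler plays X (best of 20, 12, 11); Vantage gets 6.
- Deluxe → Wexler plays X (best of 20, 13, 6); Vantage gets 2.
Among 8, 6, 2, the best is 8 at Basic. Subgame-perfect outcome: (Basic, Z) with payoffs (8, 15).
Now find the simultaneous Nash equilibrium.
Vantage's best replies: X→Plus; Y→Deluxe; Z→Plus.
Wexler's best replies: Basic→Z; Plus→X; Deluxe→X.
The unique mutual best reply is (Plus, X), giving (6, 20).
Wexler earns 15 sequentially versus 20 at the Nash outcome: worse off.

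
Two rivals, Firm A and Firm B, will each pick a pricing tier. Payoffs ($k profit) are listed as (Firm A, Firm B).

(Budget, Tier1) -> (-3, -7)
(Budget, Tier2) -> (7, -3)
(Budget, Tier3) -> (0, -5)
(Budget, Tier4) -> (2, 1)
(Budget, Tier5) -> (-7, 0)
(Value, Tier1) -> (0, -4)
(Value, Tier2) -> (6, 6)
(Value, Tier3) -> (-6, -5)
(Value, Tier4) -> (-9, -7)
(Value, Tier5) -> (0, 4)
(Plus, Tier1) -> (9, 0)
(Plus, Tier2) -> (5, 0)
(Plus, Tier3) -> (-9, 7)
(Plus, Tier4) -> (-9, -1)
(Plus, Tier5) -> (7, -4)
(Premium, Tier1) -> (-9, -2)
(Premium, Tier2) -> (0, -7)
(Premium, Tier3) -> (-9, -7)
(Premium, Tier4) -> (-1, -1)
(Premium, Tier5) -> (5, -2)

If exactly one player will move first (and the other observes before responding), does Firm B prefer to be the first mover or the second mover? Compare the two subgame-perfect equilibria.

second

If Firm A leads: Firm B's best replies are Budget→Tier4, Value→Tier2, Plus→Tier3, Premium→Tier4; Firm A's induced payoffs 2, 6, -9, -1; outcome (Value, Tier2), payoffs (6, 6).
If Firm B leads: Firm A's best replies are Tier1→Plus, Tier2→Budget, Tier3→Budget, Tier4→Budget, Tier5→Plus; Firm B's induced payoffs 0, -3, -5, 1, -4; outcome (Budget, Tier4), payoffs (2, 1).
Firm B gets 1 moving first and 6 moving second, so Firm B prefers to move second.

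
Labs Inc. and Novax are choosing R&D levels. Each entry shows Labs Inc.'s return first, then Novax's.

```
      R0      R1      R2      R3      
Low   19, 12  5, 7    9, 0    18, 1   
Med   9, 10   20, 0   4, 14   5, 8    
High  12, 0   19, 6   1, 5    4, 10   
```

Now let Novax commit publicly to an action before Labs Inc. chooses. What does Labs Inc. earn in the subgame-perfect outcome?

Solve by backward induction (Novax leads).
- R0 → Labs Inc. plays Low (best of 19, 9, 12); Novax gets 12.
- R1 → Labs Inc. plays Med (best of 5, 20, 19); Novax gets 0.
- R2 → Labs Inc. plays Low (best of 9, 4, 1); Novax gets 0.
- R3 → Labs Inc. plays Low (best of 18, 5, 4); Novax gets 1.
Among 12, 0, 0, 1, the best is 12 at R0. Subgame-perfect outcome: (Low, R0) with payoffs (19, 12).

19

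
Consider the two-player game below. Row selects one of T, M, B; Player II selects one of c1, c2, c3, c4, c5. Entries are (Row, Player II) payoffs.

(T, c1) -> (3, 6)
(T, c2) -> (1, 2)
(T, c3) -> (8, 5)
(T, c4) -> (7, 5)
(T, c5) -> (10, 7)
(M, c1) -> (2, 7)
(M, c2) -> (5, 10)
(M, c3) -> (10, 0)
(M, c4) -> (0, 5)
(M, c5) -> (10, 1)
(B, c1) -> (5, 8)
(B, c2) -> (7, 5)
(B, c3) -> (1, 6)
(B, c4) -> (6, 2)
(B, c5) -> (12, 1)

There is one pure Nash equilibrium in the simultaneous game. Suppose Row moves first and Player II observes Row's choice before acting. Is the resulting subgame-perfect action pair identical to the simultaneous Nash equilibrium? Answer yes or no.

Solve by backward induction (Row leads).
- T: Player II compares 6, 2, 5, 5, 7 and picks c5; Row would get 10.
- M: Player II compares 7, 10, 0, 5, 1 and picks c2; Row would get 5.
- B: Player II compares 8, 5, 6, 2, 1 and picks c1; Row would get 5.
Row's induced payoffs are 10, 5, 5, so Row commits to T. Subgame-perfect outcome: (T, c5) with payoffs (10, 7).
For the simultaneous game, intersect best replies.
Row's best replies: c1→B; c2→B; c3→M; c4→T; c5→B.
Player II's best replies: T→c5; M→c2; B→c1.
Only (B, c1) has each player best-responding; Nash payoffs (5, 8).
Sequential outcome (T, c5) differs from the Nash profile (B, c1).

no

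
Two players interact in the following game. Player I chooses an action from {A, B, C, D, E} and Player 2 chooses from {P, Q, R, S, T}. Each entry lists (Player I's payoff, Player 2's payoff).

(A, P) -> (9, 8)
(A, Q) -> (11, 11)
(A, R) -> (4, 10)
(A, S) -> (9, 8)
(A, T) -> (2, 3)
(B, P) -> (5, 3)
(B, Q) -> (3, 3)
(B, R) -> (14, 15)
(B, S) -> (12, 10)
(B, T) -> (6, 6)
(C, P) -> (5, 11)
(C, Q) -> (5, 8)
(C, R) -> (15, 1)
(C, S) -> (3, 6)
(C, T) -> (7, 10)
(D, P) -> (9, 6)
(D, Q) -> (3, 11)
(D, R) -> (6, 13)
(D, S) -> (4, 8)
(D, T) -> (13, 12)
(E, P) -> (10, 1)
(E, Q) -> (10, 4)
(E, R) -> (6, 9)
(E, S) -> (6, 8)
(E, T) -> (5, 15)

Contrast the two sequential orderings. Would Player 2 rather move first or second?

If Player I leads: Player 2's best replies are A→Q, B→R, C→P, D→R, E→T; Player I's induced payoffs 11, 14, 5, 6, 5; outcome (B, R), payoffs (14, 15).
If Player 2 leads: Player I's best replies are P→E, Q→A, R→C, S→B, T→D; Player 2's induced payoffs 1, 11, 1, 10, 12; outcome (D, T), payoffs (13, 12).
Player 2 gets 12 moving first and 15 moving second, so Player 2 prefers to move second.

second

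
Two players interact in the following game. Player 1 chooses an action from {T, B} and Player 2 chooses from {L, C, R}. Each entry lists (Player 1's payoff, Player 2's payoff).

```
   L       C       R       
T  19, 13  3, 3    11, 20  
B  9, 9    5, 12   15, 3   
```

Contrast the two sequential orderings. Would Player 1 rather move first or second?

If Player 1 leads: Player 2's best replies are T→R, B→C; Player 1's induced payoffs 11, 5; outcome (T, R), payoffs (11, 20).
If Player 2 leads: Player 1's best replies are L→T, C→B, R→B; Player 2's induced payoffs 13, 12, 3; outcome (T, L), payoffs (19, 13).
Player 1 gets 11 moving first and 19 moving second, so Player 1 prefers to move second.

second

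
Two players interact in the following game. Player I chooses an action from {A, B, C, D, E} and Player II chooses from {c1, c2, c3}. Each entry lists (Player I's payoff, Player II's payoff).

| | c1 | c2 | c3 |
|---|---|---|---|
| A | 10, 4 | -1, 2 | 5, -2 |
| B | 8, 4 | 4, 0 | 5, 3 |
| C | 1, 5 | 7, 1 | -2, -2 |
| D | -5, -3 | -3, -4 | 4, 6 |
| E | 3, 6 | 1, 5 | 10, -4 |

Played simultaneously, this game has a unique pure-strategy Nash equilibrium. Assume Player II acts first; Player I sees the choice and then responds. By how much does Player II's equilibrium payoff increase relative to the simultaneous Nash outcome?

0

Player I best-responds to each possible Player II move:
- c1: BR = A, leader payoff 4.
- c2: BR = C, leader payoff 1.
- c3: BR = E, leader payoff -4.
Maximizing over 4, 1, -4, Player II chooses c1. Subgame-perfect outcome: (A, c1) with payoffs (10, 4).
For the simultaneous game, intersect best replies.
Player I's best replies: c1→A; c2→C; c3→E.
Player II's best replies: A→c1; B→c1; C→c1; D→c3; E→c1.
The unique mutual best reply is (A, c1), giving (10, 4).
Player II's commitment gain: 4 − 4 = 0.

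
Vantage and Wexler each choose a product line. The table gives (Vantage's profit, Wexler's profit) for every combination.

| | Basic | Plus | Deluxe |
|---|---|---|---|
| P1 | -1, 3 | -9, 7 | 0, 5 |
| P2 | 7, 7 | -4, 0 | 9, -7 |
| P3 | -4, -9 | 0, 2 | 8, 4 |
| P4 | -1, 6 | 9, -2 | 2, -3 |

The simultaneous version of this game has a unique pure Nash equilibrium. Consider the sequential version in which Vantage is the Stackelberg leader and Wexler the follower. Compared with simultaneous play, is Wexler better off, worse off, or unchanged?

Wexler best-responds to each possible Vantage move:
- P1: Wexler compares 3, 7, 5 and picks Plus; Vantage would get -9.
- P2: Wexler compares 7, 0, -7 and picks Basic; Vantage would get 7.
- P3: Wexler compares -9, 2, 4 and picks Deluxe; Vantage would get 8.
- P4: Wexler compares 6, -2, -3 and picks Basic; Vantage would get -1.
Maximizing over -9, 7, 8, -1, Vantage chooses P3. Subgame-perfect outcome: (P3, Deluxe) with payoffs (8, 4).
Now find the simultaneous Nash equilibrium.
Vantage's best replies: Basic→P2; Plus→P4; Deluxe→P2.
Wexler's best replies: P1→Plus; P2→Basic; P3→Deluxe; P4→Basic.
The unique mutual best reply is (P2, Basic), giving (7, 7).
Wexler earns 4 sequentially versus 7 at the Nash outcome: worse off.

worse off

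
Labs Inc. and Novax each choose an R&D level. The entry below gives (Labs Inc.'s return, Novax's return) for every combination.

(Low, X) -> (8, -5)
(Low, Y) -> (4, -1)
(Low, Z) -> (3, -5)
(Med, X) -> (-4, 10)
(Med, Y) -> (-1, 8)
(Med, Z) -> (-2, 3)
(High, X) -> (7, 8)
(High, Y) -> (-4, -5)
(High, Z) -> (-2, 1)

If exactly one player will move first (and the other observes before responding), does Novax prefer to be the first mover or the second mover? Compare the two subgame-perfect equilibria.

second

If Labs Inc. leads: Novax's best replies are Low→Y, Med→X, High→X; Labs Inc.'s induced payoffs 4, -4, 7; outcome (High, X), payoffs (7, 8).
If Novax leads: Labs Inc.'s best replies are X→Low, Y→Low, Z→Low; Novax's induced payoffs -5, -1, -5; outcome (Low, Y), payoffs (4, -1).
Novax gets -1 moving first and 8 moving second, so Novax prefers to move second.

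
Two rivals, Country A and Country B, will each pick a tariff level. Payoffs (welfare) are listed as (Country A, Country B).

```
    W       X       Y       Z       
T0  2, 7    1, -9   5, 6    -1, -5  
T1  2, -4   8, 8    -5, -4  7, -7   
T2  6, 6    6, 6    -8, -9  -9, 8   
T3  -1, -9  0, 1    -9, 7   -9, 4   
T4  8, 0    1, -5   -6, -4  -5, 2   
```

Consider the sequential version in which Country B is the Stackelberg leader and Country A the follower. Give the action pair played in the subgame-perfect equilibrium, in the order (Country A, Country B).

Country A best-responds to each possible Country B move:
- W: Country A compares 2, 2, 6, -1, 8 and picks T4; Country B would get 0.
- X: Country A compares 1, 8, 6, 0, 1 and picks T1; Country B would get 8.
- Y: Country A compares 5, -5, -8, -9, -6 and picks T0; Country B would get 6.
- Z: Country A compares -1, 7, -9, -9, -5 and picks T1; Country B would get -7.
Country B's induced payoffs are 0, 8, 6, -7, so Country B commits to X. Subgame-perfect outcome: (T1, X) with payoffs (8, 8).

(T1, X)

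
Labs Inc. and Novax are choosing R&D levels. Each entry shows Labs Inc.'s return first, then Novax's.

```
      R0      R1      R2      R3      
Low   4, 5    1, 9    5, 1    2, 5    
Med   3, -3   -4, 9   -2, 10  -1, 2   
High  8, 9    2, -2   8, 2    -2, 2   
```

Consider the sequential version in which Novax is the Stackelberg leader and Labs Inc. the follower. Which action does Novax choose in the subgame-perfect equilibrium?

Labs Inc. best-responds to each possible Novax move:
- R0: BR = High, leader payoff 9.
- R1: BR = High, leader payoff -2.
- R2: BR = High, leader payoff 2.
- R3: BR = Low, leader payoff 5.
Among 9, -2, 2, 5, the best is 9 at R0. Subgame-perfect outcome: (High, R0) with payoffs (8, 9).

R0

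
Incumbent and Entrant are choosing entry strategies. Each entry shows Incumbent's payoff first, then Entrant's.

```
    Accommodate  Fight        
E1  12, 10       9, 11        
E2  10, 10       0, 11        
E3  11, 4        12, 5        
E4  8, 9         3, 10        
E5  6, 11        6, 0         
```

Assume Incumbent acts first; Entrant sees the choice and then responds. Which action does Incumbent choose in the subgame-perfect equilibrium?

E3

Entrant best-responds to each possible Incumbent move:
- E1: BR = Fight, leader payoff 9.
- E2: BR = Fight, leader payoff 0.
- E3: BR = Fight, leader payoff 12.
- E4: BR = Fight, leader payoff 3.
- E5: BR = Accommodate, leader payoff 6.
Maximizing over 9, 0, 12, 3, 6, Incumbent chooses E3. Subgame-perfect outcome: (E3, Fight) with payoffs (12, 5).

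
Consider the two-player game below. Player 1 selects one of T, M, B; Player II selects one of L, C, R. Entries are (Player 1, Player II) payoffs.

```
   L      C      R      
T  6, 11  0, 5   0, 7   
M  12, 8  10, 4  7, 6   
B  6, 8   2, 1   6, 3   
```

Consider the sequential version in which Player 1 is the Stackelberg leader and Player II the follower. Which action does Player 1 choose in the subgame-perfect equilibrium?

Backward induction with Player 1 moving first.
- T: Player II compares 11, 5, 7 and picks L; Player 1 would get 6.
- M: Player II compares 8, 4, 6 and picks L; Player 1 would get 12.
- B: Player II compares 8, 1, 3 and picks L; Player 1 would get 6.
Player 1's induced payoffs are 6, 12, 6, so Player 1 commits to M. Subgame-perfect outcome: (M, L) with payoffs (12, 8).

M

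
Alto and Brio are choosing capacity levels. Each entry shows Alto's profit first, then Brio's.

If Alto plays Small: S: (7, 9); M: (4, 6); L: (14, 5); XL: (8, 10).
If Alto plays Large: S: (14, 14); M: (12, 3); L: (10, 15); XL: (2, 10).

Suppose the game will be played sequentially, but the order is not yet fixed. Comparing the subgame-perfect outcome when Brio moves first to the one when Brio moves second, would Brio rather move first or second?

If Alto leads: Brio's best replies are Small→XL, Large→L; Alto's induced payoffs 8, 10; outcome (Large, L), payoffs (10, 15).
If Brio leads: Alto's best replies are S→Large, M→Large, L→Small, XL→Small; Brio's induced payoffs 14, 3, 5, 10; outcome (Large, S), payoffs (14, 14).
Brio gets 14 moving first and 15 moving second, so Brio prefers to move second.

second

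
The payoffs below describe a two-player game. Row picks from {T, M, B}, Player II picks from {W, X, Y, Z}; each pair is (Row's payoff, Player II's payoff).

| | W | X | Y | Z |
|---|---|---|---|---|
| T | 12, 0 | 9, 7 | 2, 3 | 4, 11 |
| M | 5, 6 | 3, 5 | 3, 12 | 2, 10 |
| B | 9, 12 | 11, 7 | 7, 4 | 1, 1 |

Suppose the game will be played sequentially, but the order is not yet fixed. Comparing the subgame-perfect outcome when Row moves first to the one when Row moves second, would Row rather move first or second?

first

If Row leads: Player II's best replies are T→Z, M→Y, B→W; Row's induced payoffs 4, 3, 9; outcome (B, W), payoffs (9, 12).
If Player II leads: Row's best replies are W→T, X→B, Y→B, Z→T; Player II's induced payoffs 0, 7, 4, 11; outcome (T, Z), payoffs (4, 11).
Row gets 9 moving first and 4 moving second, so Row prefers to move first.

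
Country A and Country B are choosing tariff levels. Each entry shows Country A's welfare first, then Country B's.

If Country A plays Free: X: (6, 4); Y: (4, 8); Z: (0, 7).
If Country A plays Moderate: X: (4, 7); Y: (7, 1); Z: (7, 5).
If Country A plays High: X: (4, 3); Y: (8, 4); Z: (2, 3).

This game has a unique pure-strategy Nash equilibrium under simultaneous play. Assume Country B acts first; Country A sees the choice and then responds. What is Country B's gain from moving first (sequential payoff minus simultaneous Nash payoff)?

1

Work backward from Country A's decision.
- X → Country A plays Free (best of 6, 4, 4); Country B gets 4.
- Y → Country A plays High (best of 4, 7, 8); Country B gets 4.
- Z → Country A plays Moderate (best of 0, 7, 2); Country B gets 5.
Country B's induced payoffs are 4, 4, 5, so Country B commits to Z. Subgame-perfect outcome: (Moderate, Z) with payoffs (7, 5).
For the simultaneous game, intersect best replies.
Country A's best replies: X→Free; Y→High; Z→Moderate.
Country B's best replies: Free→Y; Moderate→X; High→Y.
The unique mutual best reply is (High, Y), giving (8, 4).
Country B's commitment gain: 5 − 4 = 1.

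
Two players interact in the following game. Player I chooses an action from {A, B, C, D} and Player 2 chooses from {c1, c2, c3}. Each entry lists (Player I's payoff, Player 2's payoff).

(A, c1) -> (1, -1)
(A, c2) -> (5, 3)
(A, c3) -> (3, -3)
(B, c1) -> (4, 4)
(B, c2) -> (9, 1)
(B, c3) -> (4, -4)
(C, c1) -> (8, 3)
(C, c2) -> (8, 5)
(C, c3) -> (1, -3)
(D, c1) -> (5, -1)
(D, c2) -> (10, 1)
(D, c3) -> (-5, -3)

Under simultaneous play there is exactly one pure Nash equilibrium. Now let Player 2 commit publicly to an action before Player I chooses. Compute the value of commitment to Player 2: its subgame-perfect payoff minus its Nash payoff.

Backward induction with Player 2 moving first.
- c1 → Player I plays C (best of 1, 4, 8, 5); Player 2 gets 3.
- c2 → Player I plays D (best of 5, 9, 8, 10); Player 2 gets 1.
- c3 → Player I plays B (best of 3, 4, 1, -5); Player 2 gets -4.
Maximizing over 3, 1, -4, Player 2 chooses c1. Subgame-perfect outcome: (C, c1) with payoffs (8, 3).
For the simultaneous game, intersect best replies.
Player I's best replies: c1→C; c2→D; c3→B.
Player 2's best replies: A→c2; B→c1; C→c2; D→c2.
Only (D, c2) has each player best-responding; Nash payoffs (10, 1).
Player 2's commitment gain: 3 − 1 = 2.

2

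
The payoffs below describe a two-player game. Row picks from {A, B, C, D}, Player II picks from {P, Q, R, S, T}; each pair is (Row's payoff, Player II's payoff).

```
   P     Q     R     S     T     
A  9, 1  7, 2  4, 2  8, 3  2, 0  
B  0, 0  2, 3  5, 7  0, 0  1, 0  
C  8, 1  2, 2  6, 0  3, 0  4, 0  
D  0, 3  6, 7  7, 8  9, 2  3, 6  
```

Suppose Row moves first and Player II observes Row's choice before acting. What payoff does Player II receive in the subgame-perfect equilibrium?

3

Solve by backward induction (Row leads).
- A: BR = S, leader payoff 8.
- B: BR = R, leader payoff 5.
- C: BR = Q, leader payoff 2.
- D: BR = R, leader payoff 7.
Maximizing over 8, 5, 2, 7, Row chooses A. Subgame-perfect outcome: (A, S) with payoffs (8, 3).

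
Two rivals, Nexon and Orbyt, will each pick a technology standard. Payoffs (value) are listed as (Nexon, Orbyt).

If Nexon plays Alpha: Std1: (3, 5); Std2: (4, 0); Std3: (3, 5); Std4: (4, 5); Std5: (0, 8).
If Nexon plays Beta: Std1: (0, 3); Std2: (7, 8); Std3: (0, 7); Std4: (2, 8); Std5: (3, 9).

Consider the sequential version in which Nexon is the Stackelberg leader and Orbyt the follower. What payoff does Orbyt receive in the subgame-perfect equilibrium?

Work backward from Orbyt's decision.
- Alpha → Orbyt plays Std5 (best of 5, 0, 5, 5, 8); Nexon gets 0.
- Beta → Orbyt plays Std5 (best of 3, 8, 7, 8, 9); Nexon gets 3.
Maximizing over 0, 3, Nexon chooses Beta. Subgame-perfect outcome: (Beta, Std5) with payoffs (3, 9).

9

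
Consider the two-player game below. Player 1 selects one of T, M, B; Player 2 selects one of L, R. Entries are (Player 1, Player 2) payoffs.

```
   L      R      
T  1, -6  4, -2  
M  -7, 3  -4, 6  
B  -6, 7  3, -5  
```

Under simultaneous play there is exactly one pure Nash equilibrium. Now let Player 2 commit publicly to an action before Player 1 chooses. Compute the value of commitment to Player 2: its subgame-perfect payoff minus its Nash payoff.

Solve by backward induction (Player 2 leads).
- L: Player 1 compares 1, -7, -6 and picks T; Player 2 would get -6.
- R: Player 1 compares 4, -4, 3 and picks T; Player 2 would get -2.
Maximizing over -6, -2, Player 2 chooses R. Subgame-perfect outcome: (T, R) with payoffs (4, -2).
Now find the simultaneous Nash equilibrium.
Player 1's best replies: L→T; R→T.
Player 2's best replies: T→R; M→R; B→L.
Only (T, R) has each player best-responding; Nash payoffs (4, -2).
Player 2's commitment gain: -2 − -2 = 0.

0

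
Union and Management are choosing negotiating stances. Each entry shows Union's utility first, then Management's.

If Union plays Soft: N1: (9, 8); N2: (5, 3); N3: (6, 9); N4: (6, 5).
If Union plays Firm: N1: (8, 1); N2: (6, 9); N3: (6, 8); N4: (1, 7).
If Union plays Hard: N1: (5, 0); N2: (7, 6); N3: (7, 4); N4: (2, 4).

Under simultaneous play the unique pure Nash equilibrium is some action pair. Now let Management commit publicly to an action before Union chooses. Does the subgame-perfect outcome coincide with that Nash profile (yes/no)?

Union best-responds to each possible Management move:
- N1 → Union plays Soft (best of 9, 8, 5); Management gets 8.
- N2 → Union plays Hard (best of 5, 6, 7); Management gets 6.
- N3 → Union plays Hard (best of 6, 6, 7); Management gets 4.
- N4 → Union plays Soft (best of 6, 1, 2); Management gets 5.
Among 8, 6, 4, 5, the best is 8 at N1. Subgame-perfect outcome: (Soft, N1) with payoffs (9, 8).
For the simultaneous game, intersect best replies.
Union's best replies: N1→Soft; N2→Hard; N3→Hard; N4→Soft.
Management's best replies: Soft→N3; Firm→N2; Hard→N2.
The unique mutual best reply is (Hard, N2), giving (7, 6).
Sequential outcome (Soft, N1) differs from the Nash profile (Hard, N2).

no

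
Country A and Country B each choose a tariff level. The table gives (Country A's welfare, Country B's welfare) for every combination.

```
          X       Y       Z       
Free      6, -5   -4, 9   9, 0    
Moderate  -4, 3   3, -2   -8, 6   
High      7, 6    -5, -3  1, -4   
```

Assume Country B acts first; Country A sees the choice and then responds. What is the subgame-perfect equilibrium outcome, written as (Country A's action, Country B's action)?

Country A best-responds to each possible Country B move:
- X: BR = High, leader payoff 6.
- Y: BR = Moderate, leader payoff -2.
- Z: BR = Free, leader payoff 0.
Country B's induced payoffs are 6, -2, 0, so Country B commits to X. Subgame-perfect outcome: (High, X) with payoffs (7, 6).

(High, X)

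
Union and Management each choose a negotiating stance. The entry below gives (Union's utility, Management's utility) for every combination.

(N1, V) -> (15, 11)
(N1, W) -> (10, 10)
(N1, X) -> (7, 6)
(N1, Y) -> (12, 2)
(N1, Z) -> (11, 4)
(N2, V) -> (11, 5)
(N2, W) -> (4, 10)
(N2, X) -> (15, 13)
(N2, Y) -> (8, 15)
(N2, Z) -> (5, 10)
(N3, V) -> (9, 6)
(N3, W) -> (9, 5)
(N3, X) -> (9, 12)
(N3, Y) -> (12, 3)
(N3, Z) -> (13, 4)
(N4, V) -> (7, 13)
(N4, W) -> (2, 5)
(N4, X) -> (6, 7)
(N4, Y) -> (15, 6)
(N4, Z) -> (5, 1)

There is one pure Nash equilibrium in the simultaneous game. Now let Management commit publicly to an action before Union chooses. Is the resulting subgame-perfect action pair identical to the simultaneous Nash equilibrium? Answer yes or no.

Union best-responds to each possible Management move:
- V → Union plays N1 (best of 15, 11, 9, 7); Management gets 11.
- W → Union plays N1 (best of 10, 4, 9, 2); Management gets 10.
- X → Union plays N2 (best of 7, 15, 9, 6); Management gets 13.
- Y → Union plays N4 (best of 12, 8, 12, 15); Management gets 6.
- Z → Union plays N3 (best of 11, 5, 13, 5); Management gets 4.
Maximizing over 11, 10, 13, 6, 4, Management chooses X. Subgame-perfect outcome: (N2, X) with payoffs (15, 13).
Under simultaneous play:
Union's best replies: V→N1; W→N1; X→N2; Y→N4; Z→N3.
Management's best replies: N1→V; N2→Y; N3→X; N4→V.
Only (N1, V) has each player best-responding; Nash payoffs (15, 11).
Sequential outcome (N2, X) differs from the Nash profile (N1, V).

no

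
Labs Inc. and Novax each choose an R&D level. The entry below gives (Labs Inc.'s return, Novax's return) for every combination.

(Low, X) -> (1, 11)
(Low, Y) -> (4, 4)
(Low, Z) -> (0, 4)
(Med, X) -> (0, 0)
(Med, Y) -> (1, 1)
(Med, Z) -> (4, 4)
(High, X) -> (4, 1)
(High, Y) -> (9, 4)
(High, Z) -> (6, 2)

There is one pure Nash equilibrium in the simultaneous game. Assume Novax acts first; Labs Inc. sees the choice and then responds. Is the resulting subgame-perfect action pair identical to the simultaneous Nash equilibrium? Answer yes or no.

yes

Work backward from Labs Inc.'s decision.
- X: Labs Inc. compares 1, 0, 4 and picks High; Novax would get 1.
- Y: Labs Inc. compares 4, 1, 9 and picks High; Novax would get 4.
- Z: Labs Inc. compares 0, 4, 6 and picks High; Novax would get 2.
Maximizing over 1, 4, 2, Novax chooses Y. Subgame-perfect outcome: (High, Y) with payoffs (9, 4).
Now find the simultaneous Nash equilibrium.
Labs Inc.'s best replies: X→High; Y→High; Z→High.
Novax's best replies: Low→X; Med→Z; High→Y.
Only (High, Y) has each player best-responding; Nash payoffs (9, 4).
Sequential outcome (High, Y) coincides with the Nash profile (High, Y).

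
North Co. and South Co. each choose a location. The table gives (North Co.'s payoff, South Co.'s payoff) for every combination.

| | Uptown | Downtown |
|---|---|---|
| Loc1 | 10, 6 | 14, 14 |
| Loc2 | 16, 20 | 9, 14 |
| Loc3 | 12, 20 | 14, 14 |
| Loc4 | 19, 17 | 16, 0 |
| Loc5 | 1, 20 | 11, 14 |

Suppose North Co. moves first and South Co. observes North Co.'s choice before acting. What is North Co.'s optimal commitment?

Backward induction with North Co. moving first.
- Loc1: BR = Downtown, leader payoff 14.
- Loc2: BR = Uptown, leader payoff 16.
- Loc3: BR = Uptown, leader payoff 12.
- Loc4: BR = Uptown, leader payoff 19.
- Loc5: BR = Uptown, leader payoff 1.
Maximizing over 14, 16, 12, 19, 1, North Co. chooses Loc4. Subgame-perfect outcome: (Loc4, Uptown) with payoffs (19, 17).

Loc4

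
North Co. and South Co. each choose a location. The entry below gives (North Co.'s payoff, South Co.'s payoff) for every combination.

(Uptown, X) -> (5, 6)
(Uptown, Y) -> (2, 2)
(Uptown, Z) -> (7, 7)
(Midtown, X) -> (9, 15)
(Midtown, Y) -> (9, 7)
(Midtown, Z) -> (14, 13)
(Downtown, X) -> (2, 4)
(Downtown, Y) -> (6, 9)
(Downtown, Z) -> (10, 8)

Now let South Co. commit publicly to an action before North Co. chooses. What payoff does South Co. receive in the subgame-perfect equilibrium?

15

North Co. best-responds to each possible South Co. move:
- X: BR = Midtown, leader payoff 15.
- Y: BR = Midtown, leader payoff 7.
- Z: BR = Midtown, leader payoff 13.
South Co.'s induced payoffs are 15, 7, 13, so South Co. commits to X. Subgame-perfect outcome: (Midtown, X) with payoffs (9, 15).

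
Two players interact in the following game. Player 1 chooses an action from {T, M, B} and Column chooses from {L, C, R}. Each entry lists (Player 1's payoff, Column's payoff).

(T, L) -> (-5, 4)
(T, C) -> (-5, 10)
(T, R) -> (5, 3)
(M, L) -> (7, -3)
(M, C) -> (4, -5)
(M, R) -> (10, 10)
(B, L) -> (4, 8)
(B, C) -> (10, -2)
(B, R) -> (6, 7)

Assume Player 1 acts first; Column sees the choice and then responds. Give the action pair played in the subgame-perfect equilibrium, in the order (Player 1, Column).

Backward induction with Player 1 moving first.
- T: Column compares 4, 10, 3 and picks C; Player 1 would get -5.
- M: Column compares -3, -5, 10 and picks R; Player 1 would get 10.
- B: Column compares 8, -2, 7 and picks L; Player 1 would get 4.
Among -5, 10, 4, the best is 10 at M. Subgame-perfect outcome: (M, R) with payoffs (10, 10).

(M, R)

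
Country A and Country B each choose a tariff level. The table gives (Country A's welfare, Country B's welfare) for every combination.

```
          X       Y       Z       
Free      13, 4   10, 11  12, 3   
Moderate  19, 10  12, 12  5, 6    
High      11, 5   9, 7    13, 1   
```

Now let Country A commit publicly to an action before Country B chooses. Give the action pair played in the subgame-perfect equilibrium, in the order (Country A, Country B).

Backward induction with Country A moving first.
- Free: BR = Y, leader payoff 10.
- Moderate: BR = Y, leader payoff 12.
- High: BR = Y, leader payoff 9.
Country A's induced payoffs are 10, 12, 9, so Country A commits to Moderate. Subgame-perfect outcome: (Moderate, Y) with payoffs (12, 12).

(Moderate, Y)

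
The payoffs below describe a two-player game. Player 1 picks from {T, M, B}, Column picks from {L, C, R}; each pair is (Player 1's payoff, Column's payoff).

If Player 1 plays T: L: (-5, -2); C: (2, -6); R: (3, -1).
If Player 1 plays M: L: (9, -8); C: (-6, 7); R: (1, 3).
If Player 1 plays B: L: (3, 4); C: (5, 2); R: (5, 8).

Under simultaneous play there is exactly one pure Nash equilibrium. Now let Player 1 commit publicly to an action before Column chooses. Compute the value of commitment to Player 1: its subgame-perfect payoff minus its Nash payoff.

0

Solve by backward induction (Player 1 leads).
- T: Column compares -2, -6, -1 and picks R; Player 1 would get 3.
- M: Column compares -8, 7, 3 and picks C; Player 1 would get -6.
- B: Column compares 4, 2, 8 and picks R; Player 1 would get 5.
Maximizing over 3, -6, 5, Player 1 chooses B. Subgame-perfect outcome: (B, R) with payoffs (5, 8).
Now find the simultaneous Nash equilibrium.
Player 1's best replies: L→M; C→B; R→B.
Column's best replies: T→R; M→C; B→R.
The unique mutual best reply is (B, R), giving (5, 8).
Player 1's commitment gain: 5 − 5 = 0.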